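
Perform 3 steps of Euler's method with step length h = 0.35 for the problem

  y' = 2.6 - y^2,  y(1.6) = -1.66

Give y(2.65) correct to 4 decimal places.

Euler: y_{n+1} = y_n + h·f(s_n, y_n).
s=1.600000, y=-1.660000: f=-0.155600 → y ← -1.660000 + 0.35·(-0.155600) = -1.714460
s=1.950000, y=-1.714460: f=-0.339373 → y ← -1.714460 + 0.35·(-0.339373) = -1.833241
s=2.300000, y=-1.833241: f=-0.760771 → y ← -1.833241 + 0.35·(-0.760771) = -2.099510
y(2.65) ≈ -2.0995

-2.0995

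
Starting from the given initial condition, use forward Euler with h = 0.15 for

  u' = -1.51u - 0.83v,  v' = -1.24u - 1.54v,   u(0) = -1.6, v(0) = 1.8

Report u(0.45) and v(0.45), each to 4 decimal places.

-1.2314, 1.4529

Euler on (u,v): u_{n+1} = u_n + h·u', v_{n+1} = v_n + h·v'.
0.000000: (-1.600000, 1.800000); f=(0.922000, -0.788000) → (-1.461700, 1.681800)
0.150000: (-1.461700, 1.681800); f=(0.811273, -0.777464) → (-1.340009, 1.565180)
0.300000: (-1.340009, 1.565180); f=(0.724314, -0.748767) → (-1.231362, 1.452865)
(u(0.45), v(0.45)) ≈ (-1.2314, 1.4529)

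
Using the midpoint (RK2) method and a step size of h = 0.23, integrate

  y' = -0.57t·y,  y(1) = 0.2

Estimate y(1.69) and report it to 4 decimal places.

0.1177

Midpoint: k1 = f(t_n, y_n); k2 = f(t_n + h/2, y_n + (h/2)·k1); y_{n+1} = y_n + h·k2.
t=1.000000, y=0.200000:
  k1 = f(1.000000, 0.200000) = -0.114000
  k2 = f(1.115000, 0.186890) = -0.118778
  y ← 0.200000 + 0.23·(-0.118778) = 0.172681
t=1.230000, y=0.172681:
  k1 = f(1.230000, 0.172681) = -0.121067
  k2 = f(1.345000, 0.158758) = -0.121712
  y ← 0.172681 + 0.23·(-0.121712) = 0.144687
t=1.460000, y=0.144687:
  k1 = f(1.460000, 0.144687) = -0.120409
  k2 = f(1.575000, 0.130840) = -0.117462
  y ← 0.144687 + 0.23·(-0.117462) = 0.117671
y(1.69) ≈ 0.1177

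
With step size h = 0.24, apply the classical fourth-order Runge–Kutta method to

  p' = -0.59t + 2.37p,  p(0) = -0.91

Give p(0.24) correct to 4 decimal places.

RK4: k1 = f(t_n, p_n); k2 = f(t_n + h/2, p_n + (h/2)·k1); k3 = f(t_n + h/2, p_n + (h/2)·k2); k4 = f(t_n + h, p_n + h·k3); p_{n+1} = p_n + (h/6)·(k1 + 2k2 + 2k3 + k4).
t=0.000000, p=-0.910000:
  k1 = f(0.000000, -0.910000) = -2.156700
  k2 = f(0.120000, -1.168804) = -2.840865
  k3 = f(0.120000, -1.250904) = -3.035442
  k4 = f(0.240000, -1.638506) = -4.024859
  p ← -0.910000 + (0.24/6)·(k1 + 2k2 + 2k3 + k4) = -1.627367
p(0.24) ≈ -1.6274

-1.6274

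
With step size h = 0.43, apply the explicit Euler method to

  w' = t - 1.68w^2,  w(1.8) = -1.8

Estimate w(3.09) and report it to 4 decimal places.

-90.5474

Euler: w_{n+1} = w_n + h·f(t_n, w_n).
t=1.800000, w=-1.800000: f=-3.643200 → w ← -1.800000 + 0.43·(-3.643200) = -3.366576
t=2.230000, w=-3.366576: f=-16.810841 → w ← -3.366576 + 0.43·(-16.810841) = -10.595238
t=2.660000, w=-10.595238: f=-185.935222 → w ← -10.595238 + 0.43·(-185.935222) = -90.547383
w(3.09) ≈ -90.5474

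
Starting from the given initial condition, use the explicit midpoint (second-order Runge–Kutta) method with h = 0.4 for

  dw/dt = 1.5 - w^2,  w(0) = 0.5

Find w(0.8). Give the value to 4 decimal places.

1.0573

Midpoint: k1 = f(t_n, w_n); k2 = f(t_n + h/2, w_n + (h/2)·k1); w_{n+1} = w_n + h·k2.
t=0.000000, w=0.500000:
  k1 = f(0.000000, 0.500000) = 1.250000
  k2 = f(0.200000, 0.750000) = 0.937500
  w ← 0.500000 + 0.4·0.937500 = 0.875000
t=0.400000, w=0.875000:
  k1 = f(0.400000, 0.875000) = 0.734375
  k2 = f(0.600000, 1.021875) = 0.455771
  w ← 0.875000 + 0.4·0.455771 = 1.057309
w(0.8) ≈ 1.0573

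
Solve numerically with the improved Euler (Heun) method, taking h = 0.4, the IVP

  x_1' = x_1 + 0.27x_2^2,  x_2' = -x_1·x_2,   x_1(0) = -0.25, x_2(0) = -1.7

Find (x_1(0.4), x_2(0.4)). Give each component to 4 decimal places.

0.0373, -1.7992

Heun on (x_1,x_2): k1 = f(t_n, state_n); k2 = f(t_n + h, state_n + h·k1); state_{n+1} = state_n + (h/2)·(k1 + k2).
0.000000: (-0.250000, -1.700000)
  k1 = (0.530300, -0.425000)
  predictor → (-0.037880, -1.870000)
  k2 = (0.906283, -0.070836)
  → (0.037317, -1.799167)
(x_1(0.4), x_2(0.4)) ≈ (0.0373, -1.7992)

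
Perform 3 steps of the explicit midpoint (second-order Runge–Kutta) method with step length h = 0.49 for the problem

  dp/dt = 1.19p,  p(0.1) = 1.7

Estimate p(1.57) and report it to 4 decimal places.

9.1595

Midpoint: k1 = f(t_n, p_n); k2 = f(t_n + h/2, p_n + (h/2)·k1); p_{n+1} = p_n + h·k2.
t=0.100000, p=1.700000:
  k1 = f(0.100000, 1.700000) = 2.023000
  k2 = f(0.345000, 2.195635) = 2.612806
  p ← 1.700000 + 0.49·2.612806 = 2.980275
t=0.590000, p=2.980275:
  k1 = f(0.590000, 2.980275) = 3.546527
  k2 = f(0.835000, 3.849174) = 4.580517
  p ← 2.980275 + 0.49·4.580517 = 5.224728
t=1.080000, p=5.224728:
  k1 = f(1.080000, 5.224728) = 6.217426
  k2 = f(1.325000, 6.747998) = 8.030117
  p ← 5.224728 + 0.49·8.030117 = 9.159485
p(1.57) ≈ 9.1595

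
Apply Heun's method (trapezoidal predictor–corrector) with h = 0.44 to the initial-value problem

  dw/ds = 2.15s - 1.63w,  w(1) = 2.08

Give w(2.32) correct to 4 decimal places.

Heun: k1 = f(s_n, w_n); k2 = f(s_n + h, w_n + h·k1); w_{n+1} = w_n + (h/2)·(k1 + k2).
s=1.000000, w=2.080000:
  k1 = f(1.000000, 2.080000) = -1.240400
  k2 = f(1.440000, 1.534224) = 0.595215
  w ← 2.080000 + (0.44/2)·(-1.240400 + 0.595215) = 1.938059
s=1.440000, w=1.938059:
  k1 = f(1.440000, 1.938059) = -0.063037
  k2 = f(1.880000, 1.910323) = 0.928173
  w ← 1.938059 + (0.44/2)·(-0.063037 + 0.928173) = 2.128389
s=1.880000, w=2.128389:
  k1 = f(1.880000, 2.128389) = 0.572725
  k2 = f(2.320000, 2.380389) = 1.107967
  w ← 2.128389 + (0.44/2)·(0.572725 + 1.107967) = 2.498142
w(2.32) ≈ 2.4981

2.4981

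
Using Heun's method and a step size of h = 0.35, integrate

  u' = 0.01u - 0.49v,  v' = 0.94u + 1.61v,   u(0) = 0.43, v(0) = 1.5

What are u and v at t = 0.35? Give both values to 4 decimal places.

0.0892, 2.7227

Heun on (u,v): k1 = f(t_n, state_n); k2 = f(t_n + h, state_n + h·k1); state_{n+1} = state_n + (h/2)·(k1 + k2).
0.000000: (0.430000, 1.500000)
  k1 = (-0.730700, 2.819200)
  predictor → (0.174255, 2.486720)
  k2 = (-1.216750, 4.167419)
  → (0.089196, 2.722658)
(u(0.35), v(0.35)) ≈ (0.0892, 2.7227)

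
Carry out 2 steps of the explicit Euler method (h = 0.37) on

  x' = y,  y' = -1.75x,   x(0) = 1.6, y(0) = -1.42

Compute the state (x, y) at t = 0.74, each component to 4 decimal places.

Euler on (x,y): x_{n+1} = x_n + h·x', y_{n+1} = y_n + h·y'.
0.000000: (1.600000, -1.420000); f=(-1.420000, -2.800000) → (1.074600, -2.456000)
0.370000: (1.074600, -2.456000); f=(-2.456000, -1.880550) → (0.165880, -3.151804)
(x(0.74), y(0.74)) ≈ (0.1659, -3.1518)

0.1659, -3.1518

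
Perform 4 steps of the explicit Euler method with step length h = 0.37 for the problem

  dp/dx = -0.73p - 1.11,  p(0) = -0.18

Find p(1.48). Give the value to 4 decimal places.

Euler: p_{n+1} = p_n + h·f(x_n, p_n).
x=0.000000, p=-0.180000: f=-0.978600 → p ← -0.180000 + 0.37·(-0.978600) = -0.542082
x=0.370000, p=-0.542082: f=-0.714280 → p ← -0.542082 + 0.37·(-0.714280) = -0.806366
x=0.740000, p=-0.806366: f=-0.521353 → p ← -0.806366 + 0.37·(-0.521353) = -0.999266
x=1.110000, p=-0.999266: f=-0.380536 → p ← -0.999266 + 0.37·(-0.380536) = -1.140064
p(1.48) ≈ -1.1401

-1.1401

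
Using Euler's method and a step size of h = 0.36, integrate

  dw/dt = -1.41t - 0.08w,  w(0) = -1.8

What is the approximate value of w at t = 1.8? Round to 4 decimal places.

-3.3308

Euler: w_{n+1} = w_n + h·f(t_n, w_n).
t=0.000000, w=-1.800000: f=0.144000 → w ← -1.800000 + 0.36·0.144000 = -1.748160
t=0.360000, w=-1.748160: f=-0.367747 → w ← -1.748160 + 0.36·(-0.367747) = -1.880549
t=0.720000, w=-1.880549: f=-0.864756 → w ← -1.880549 + 0.36·(-0.864756) = -2.191861
t=1.080000, w=-2.191861: f=-1.347451 → w ← -2.191861 + 0.36·(-1.347451) = -2.676944
t=1.440000, w=-2.676944: f=-1.816245 → w ← -2.676944 + 0.36·(-1.816245) = -3.330792
w(1.8) ≈ -3.3308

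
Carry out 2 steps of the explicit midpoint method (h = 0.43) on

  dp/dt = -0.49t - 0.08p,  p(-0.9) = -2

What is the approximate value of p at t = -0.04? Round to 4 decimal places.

Midpoint: k1 = f(t_n, p_n); k2 = f(t_n + h/2, p_n + (h/2)·k1); p_{n+1} = p_n + h·k2.
t=-0.900000, p=-2.000000:
  k1 = f(-0.900000, -2.000000) = 0.601000
  k2 = f(-0.685000, -1.870785) = 0.485313
  p ← -2.000000 + 0.43·0.485313 = -1.791315
t=-0.470000, p=-1.791315:
  k1 = f(-0.470000, -1.791315) = 0.373605
  k2 = f(-0.255000, -1.710990) = 0.261829
  p ← -1.791315 + 0.43·0.261829 = -1.678729
p(-0.04) ≈ -1.6787

-1.6787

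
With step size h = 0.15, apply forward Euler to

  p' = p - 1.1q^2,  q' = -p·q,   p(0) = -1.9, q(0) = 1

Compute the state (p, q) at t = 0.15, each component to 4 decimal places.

Euler on (p,q): p_{n+1} = p_n + h·p', q_{n+1} = q_n + h·q'.
0.000000: (-1.900000, 1.000000); f=(-3.000000, 1.900000) → (-2.350000, 1.285000)
(p(0.15), q(0.15)) ≈ (-2.3500, 1.2850)

-2.3500, 1.2850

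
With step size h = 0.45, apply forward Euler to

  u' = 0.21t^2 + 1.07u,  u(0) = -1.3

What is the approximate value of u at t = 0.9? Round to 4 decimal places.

Euler: u_{n+1} = u_n + h·f(t_n, u_n).
t=0.000000, u=-1.300000: f=-1.391000 → u ← -1.300000 + 0.45·(-1.391000) = -1.925950
t=0.450000, u=-1.925950: f=-2.018242 → u ← -1.925950 + 0.45·(-2.018242) = -2.834159
u(0.9) ≈ -2.8342

-2.8342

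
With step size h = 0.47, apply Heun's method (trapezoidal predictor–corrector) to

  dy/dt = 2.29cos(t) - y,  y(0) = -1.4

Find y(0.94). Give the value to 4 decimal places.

0.4874

Heun: k1 = f(t_n, y_n); k2 = f(t_n + h, y_n + h·k1); y_{n+1} = y_n + (h/2)·(k1 + k2).
t=0.000000, y=-1.400000:
  k1 = f(0.000000, -1.400000) = 3.690000
  k2 = f(0.470000, 0.334300) = 1.707391
  y ← -1.400000 + (0.47/2)·(3.690000 + 1.707391) = -0.131613
t=0.470000, y=-0.131613:
  k1 = f(0.470000, -0.131613) = 2.173304
  k2 = f(0.940000, 0.889840) = 0.460775
  y ← -0.131613 + (0.47/2)·(2.173304 + 0.460775) = 0.487396
y(0.94) ≈ 0.4874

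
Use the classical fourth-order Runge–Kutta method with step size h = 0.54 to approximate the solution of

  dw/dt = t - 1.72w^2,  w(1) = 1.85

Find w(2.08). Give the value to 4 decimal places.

RK4: k1 = f(t_n, w_n); k2 = f(t_n + h/2, w_n + (h/2)·k1); k3 = f(t_n + h/2, w_n + (h/2)·k2); k4 = f(t_n + h, w_n + h·k3); w_{n+1} = w_n + (h/6)·(k1 + 2k2 + 2k3 + k4).
t=1.000000, w=1.850000:
  k1 = f(1.000000, 1.850000) = -4.886700
  k2 = f(1.270000, 0.530591) = 0.785774
  k3 = f(1.270000, 2.062159) = -6.044299
  k4 = f(1.540000, -1.413922) = -1.898580
  w ← 1.850000 + (0.54/6)·(k1 + 2k2 + 2k3 + k4) = 0.292790
t=1.540000, w=0.292790:
  k1 = f(1.540000, 0.292790) = 1.392551
  k2 = f(1.810000, 0.668779) = 1.040703
  k3 = f(1.810000, 0.573780) = 1.243735
  k4 = f(2.080000, 0.964407) = 0.480260
  w ← 0.292790 + (0.54/6)·(k1 + 2k2 + 2k3 + k4) = 0.872542
w(2.08) ≈ 0.8725

0.8725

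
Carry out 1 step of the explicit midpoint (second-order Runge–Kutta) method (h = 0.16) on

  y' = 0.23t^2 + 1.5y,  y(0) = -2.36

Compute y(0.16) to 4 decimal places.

Midpoint: k1 = f(t_n, y_n); k2 = f(t_n + h/2, y_n + (h/2)·k1); y_{n+1} = y_n + h·k2.
t=0.000000, y=-2.360000:
  k1 = f(0.000000, -2.360000) = -3.540000
  k2 = f(0.080000, -2.643200) = -3.963328
  y ← -2.360000 + 0.16·(-3.963328) = -2.994132
y(0.16) ≈ -2.9941

-2.9941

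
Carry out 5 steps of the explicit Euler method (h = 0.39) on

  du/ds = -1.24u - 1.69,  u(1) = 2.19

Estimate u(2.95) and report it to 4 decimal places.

-1.2324

Euler: u_{n+1} = u_n + h·f(s_n, u_n).
s=1.000000, u=2.190000: f=-4.405600 → u ← 2.190000 + 0.39·(-4.405600) = 0.471816
s=1.390000, u=0.471816: f=-2.275052 → u ← 0.471816 + 0.39·(-2.275052) = -0.415454
s=1.780000, u=-0.415454: f=-1.174837 → u ← -0.415454 + 0.39·(-1.174837) = -0.873641
s=2.170000, u=-0.873641: f=-0.606686 → u ← -0.873641 + 0.39·(-0.606686) = -1.110248
s=2.560000, u=-1.110248: f=-0.313292 → u ← -1.110248 + 0.39·(-0.313292) = -1.232432
u(2.95) ≈ -1.2324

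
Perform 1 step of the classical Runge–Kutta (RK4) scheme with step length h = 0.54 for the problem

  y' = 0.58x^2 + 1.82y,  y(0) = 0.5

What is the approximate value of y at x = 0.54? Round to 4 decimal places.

1.3712

RK4: k1 = f(x_n, y_n); k2 = f(x_n + h/2, y_n + (h/2)·k1); k3 = f(x_n + h/2, y_n + (h/2)·k2); k4 = f(x_n + h, y_n + h·k3); y_{n+1} = y_n + (h/6)·(k1 + 2k2 + 2k3 + k4).
x=0.000000, y=0.500000:
  k1 = f(0.000000, 0.500000) = 0.910000
  k2 = f(0.270000, 0.745700) = 1.399456
  k3 = f(0.270000, 0.877853) = 1.639975
  k4 = f(0.540000, 1.385586) = 2.690895
  y ← 0.500000 + (0.54/6)·(k1 + 2k2 + 2k3 + k4) = 1.371178
y(0.54) ≈ 1.3712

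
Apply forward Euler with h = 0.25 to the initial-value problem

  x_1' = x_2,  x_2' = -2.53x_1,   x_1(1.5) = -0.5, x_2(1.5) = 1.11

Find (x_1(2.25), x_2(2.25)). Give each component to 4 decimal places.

Euler on (x_1,x_2): x_1_{n+1} = x_1_n + h·x_1', x_2_{n+1} = x_2_n + h·x_2'.
1.500000: (-0.500000, 1.110000); f=(1.110000, 1.265000) → (-0.222500, 1.426250)
1.750000: (-0.222500, 1.426250); f=(1.426250, 0.562925) → (0.134063, 1.566981)
2.000000: (0.134063, 1.566981); f=(1.566981, -0.339178) → (0.525808, 1.482187)
(x_1(2.25), x_2(2.25)) ≈ (0.5258, 1.4822)

0.5258, 1.4822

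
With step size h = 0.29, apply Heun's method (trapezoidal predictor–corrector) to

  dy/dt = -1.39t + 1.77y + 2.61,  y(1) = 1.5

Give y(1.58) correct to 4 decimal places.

Heun: k1 = f(t_n, y_n); k2 = f(t_n + h, y_n + h·k1); y_{n+1} = y_n + (h/2)·(k1 + k2).
t=1.000000, y=1.500000:
  k1 = f(1.000000, 1.500000) = 3.875000
  k2 = f(1.290000, 2.623750) = 5.460938
  y ← 1.500000 + (0.29/2)·(3.875000 + 5.460938) = 2.853711
t=1.290000, y=2.853711:
  k1 = f(1.290000, 2.853711) = 5.867968
  k2 = f(1.580000, 4.555422) = 8.476897
  y ← 2.853711 + (0.29/2)·(5.867968 + 8.476897) = 4.933716
y(1.58) ≈ 4.9337

4.9337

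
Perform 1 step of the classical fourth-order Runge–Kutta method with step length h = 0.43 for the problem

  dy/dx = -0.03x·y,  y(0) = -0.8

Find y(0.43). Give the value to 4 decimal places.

-0.7978

RK4: k1 = f(x_n, y_n); k2 = f(x_n + h/2, y_n + (h/2)·k1); k3 = f(x_n + h/2, y_n + (h/2)·k2); k4 = f(x_n + h, y_n + h·k3); y_{n+1} = y_n + (h/6)·(k1 + 2k2 + 2k3 + k4).
x=0.000000, y=-0.800000:
  k1 = f(0.000000, -0.800000) = 0.000000
  k2 = f(0.215000, -0.800000) = 0.005160
  k3 = f(0.215000, -0.798891) = 0.005153
  k4 = f(0.430000, -0.797784) = 0.010291
  y ← -0.800000 + (0.43/6)·(k1 + 2k2 + 2k3 + k4) = -0.797784
y(0.43) ≈ -0.7978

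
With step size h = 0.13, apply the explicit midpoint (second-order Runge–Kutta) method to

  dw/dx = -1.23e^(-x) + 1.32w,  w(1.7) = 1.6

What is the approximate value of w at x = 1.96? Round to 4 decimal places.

Midpoint: k1 = f(x_n, w_n); k2 = f(x_n + h/2, w_n + (h/2)·k1); w_{n+1} = w_n + h·k2.
x=1.700000, w=1.600000:
  k1 = f(1.700000, 1.600000) = 1.887299
  k2 = f(1.765000, 1.722674) = 2.063371
  w ← 1.600000 + 0.13·2.063371 = 1.868238
x=1.830000, w=1.868238:
  k1 = f(1.830000, 1.868238) = 2.268766
  k2 = f(1.895000, 2.015708) = 2.475843
  w ← 1.868238 + 0.13·2.475843 = 2.190098
w(1.96) ≈ 2.1901

2.1901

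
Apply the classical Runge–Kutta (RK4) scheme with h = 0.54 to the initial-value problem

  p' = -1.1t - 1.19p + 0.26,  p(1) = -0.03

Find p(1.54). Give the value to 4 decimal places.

RK4: k1 = f(t_n, p_n); k2 = f(t_n + h/2, p_n + (h/2)·k1); k3 = f(t_n + h/2, p_n + (h/2)·k2); k4 = f(t_n + h, p_n + h·k3); p_{n+1} = p_n + (h/6)·(k1 + 2k2 + 2k3 + k4).
t=1.000000, p=-0.030000:
  k1 = f(1.000000, -0.030000) = -0.804300
  k2 = f(1.270000, -0.247161) = -0.842878
  k3 = f(1.270000, -0.257577) = -0.830483
  k4 = f(1.540000, -0.478461) = -0.864632
  p ← -0.030000 + (0.54/6)·(k1 + 2k2 + 2k3 + k4) = -0.481409
p(1.54) ≈ -0.4814

-0.4814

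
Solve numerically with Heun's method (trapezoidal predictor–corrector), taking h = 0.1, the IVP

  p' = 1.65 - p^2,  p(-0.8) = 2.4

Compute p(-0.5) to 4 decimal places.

Heun: k1 = f(x_n, p_n); k2 = f(x_n + h, p_n + h·k1); p_{n+1} = p_n + (h/2)·(k1 + k2).
x=-0.800000, p=2.400000:
  k1 = f(-0.800000, 2.400000) = -4.110000
  k2 = f(-0.700000, 1.989000) = -2.306121
  p ← 2.400000 + (0.1/2)·(-4.110000 + (-2.306121)) = 2.079194
x=-0.700000, p=2.079194:
  k1 = f(-0.700000, 2.079194) = -2.673047
  k2 = f(-0.600000, 1.811889) = -1.632942
  p ← 2.079194 + (0.1/2)·(-2.673047 + (-1.632942)) = 1.863894
x=-0.600000, p=1.863894:
  k1 = f(-0.600000, 1.863894) = -1.824103
  k2 = f(-0.500000, 1.681484) = -1.177389
  p ← 1.863894 + (0.1/2)·(-1.824103 + (-1.177389)) = 1.713820
p(-0.5) ≈ 1.7138

1.7138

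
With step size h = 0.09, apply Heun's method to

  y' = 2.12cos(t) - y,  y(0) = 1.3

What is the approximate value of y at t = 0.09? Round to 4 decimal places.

1.3701

Heun: k1 = f(t_n, y_n); k2 = f(t_n + h, y_n + h·k1); y_{n+1} = y_n + (h/2)·(k1 + k2).
t=0.000000, y=1.300000:
  k1 = f(0.000000, 1.300000) = 0.820000
  k2 = f(0.090000, 1.373800) = 0.737620
  y ← 1.300000 + (0.09/2)·(0.820000 + 0.737620) = 1.370093
y(0.09) ≈ 1.3701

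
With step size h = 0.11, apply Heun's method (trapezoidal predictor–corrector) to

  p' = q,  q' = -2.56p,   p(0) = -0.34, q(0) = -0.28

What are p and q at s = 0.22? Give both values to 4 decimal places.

-0.3797, -0.0742

Heun on (p,q): k1 = f(s_n, state_n); k2 = f(s_n + h, state_n + h·k1); state_{n+1} = state_n + (h/2)·(k1 + k2).
0.000000: (-0.340000, -0.280000)
  k1 = (-0.280000, 0.870400)
  predictor → (-0.370800, -0.184256)
  k2 = (-0.184256, 0.949248)
  → (-0.365534, -0.179919)
0.110000: (-0.365534, -0.179919)
  k1 = (-0.179919, 0.935767)
  predictor → (-0.385325, -0.076985)
  k2 = (-0.076985, 0.986433)
  → (-0.379664, -0.074198)
(p(0.22), q(0.22)) ≈ (-0.3797, -0.0742)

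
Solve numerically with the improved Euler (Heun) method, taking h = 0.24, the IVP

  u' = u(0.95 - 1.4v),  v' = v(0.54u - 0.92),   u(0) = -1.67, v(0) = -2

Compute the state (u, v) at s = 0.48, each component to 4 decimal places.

Heun on (u,v): k1 = f(s_n, state_n); k2 = f(s_n + h, state_n + h·k1); state_{n+1} = state_n + (h/2)·(k1 + k2).
0.000000: (-1.670000, -2.000000)
  k1 = (-6.262500, 3.643600)
  predictor → (-3.173000, -1.125536)
  k2 = (-8.014206, 2.964009)
  → (-3.383205, -1.207087)
0.240000: (-3.383205, -1.207087)
  k1 = (-8.931396, 3.315784)
  predictor → (-5.526740, -0.411299)
  k2 = (-8.432800, 1.605891)
  → (-5.466908, -0.616486)
(u(0.48), v(0.48)) ≈ (-5.4669, -0.6165)

-5.4669, -0.6165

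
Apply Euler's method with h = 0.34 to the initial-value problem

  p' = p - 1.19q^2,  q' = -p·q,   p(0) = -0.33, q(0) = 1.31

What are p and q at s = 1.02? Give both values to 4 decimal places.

Euler on (p,q): p_{n+1} = p_n + h·p', q_{n+1} = q_n + h·q'.
0.000000: (-0.330000, 1.310000); f=(-2.372159, 0.432300) → (-1.136534, 1.456982)
0.340000: (-1.136534, 1.456982); f=(-3.662662, 1.655910) → (-2.381839, 2.019991)
0.680000: (-2.381839, 2.019991); f=(-7.237473, 4.811294) → (-4.842580, 3.655831)
(p(1.02), q(1.02)) ≈ (-4.8426, 3.6558)

-4.8426, 3.6558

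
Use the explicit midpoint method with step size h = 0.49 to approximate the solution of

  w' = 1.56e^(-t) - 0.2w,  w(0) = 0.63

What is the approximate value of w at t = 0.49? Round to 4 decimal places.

Midpoint: k1 = f(t_n, w_n); k2 = f(t_n + h/2, w_n + (h/2)·k1); w_{n+1} = w_n + h·k2.
t=0.000000, w=0.630000:
  k1 = f(0.000000, 0.630000) = 1.434000
  k2 = f(0.245000, 0.981330) = 1.024753
  w ← 0.630000 + 0.49·1.024753 = 1.132129
w(0.49) ≈ 1.1321

1.1321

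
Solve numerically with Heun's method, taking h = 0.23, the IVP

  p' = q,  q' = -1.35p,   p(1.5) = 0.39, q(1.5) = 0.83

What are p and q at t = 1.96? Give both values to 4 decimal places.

Heun on (p,q): k1 = f(t_n, state_n); k2 = f(t_n + h, state_n + h·k1); state_{n+1} = state_n + (h/2)·(k1 + k2).
1.500000: (0.390000, 0.830000)
  k1 = (0.830000, -0.526500)
  predictor → (0.580900, 0.708905)
  k2 = (0.708905, -0.784215)
  → (0.566974, 0.679268)
1.730000: (0.566974, 0.679268)
  k1 = (0.679268, -0.765415)
  predictor → (0.723206, 0.503222)
  k2 = (0.503222, -0.976328)
  → (0.702960, 0.478967)
(p(1.96), q(1.96)) ≈ (0.7030, 0.4790)

0.7030, 0.4790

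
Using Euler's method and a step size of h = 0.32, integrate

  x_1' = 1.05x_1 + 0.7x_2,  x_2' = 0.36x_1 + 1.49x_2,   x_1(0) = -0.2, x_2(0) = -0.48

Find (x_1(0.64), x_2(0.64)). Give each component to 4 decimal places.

-0.6646, -1.1240

Euler on (x_1,x_2): x_1_{n+1} = x_1_n + h·x_1', x_2_{n+1} = x_2_n + h·x_2'.
0.000000: (-0.200000, -0.480000); f=(-0.546000, -0.787200) → (-0.374720, -0.731904)
0.320000: (-0.374720, -0.731904); f=(-0.905789, -1.225436) → (-0.664572, -1.124044)
(x_1(0.64), x_2(0.64)) ≈ (-0.6646, -1.1240)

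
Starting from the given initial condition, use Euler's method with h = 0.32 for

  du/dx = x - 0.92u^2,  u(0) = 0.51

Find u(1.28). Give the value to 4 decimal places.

0.8123

Euler: u_{n+1} = u_n + h·f(x_n, u_n).
x=0.000000, u=0.510000: f=-0.239292 → u ← 0.510000 + 0.32·(-0.239292) = 0.433427
x=0.320000, u=0.433427: f=0.147170 → u ← 0.433427 + 0.32·0.147170 = 0.480521
x=0.640000, u=0.480521: f=0.427572 → u ← 0.480521 + 0.32·0.427572 = 0.617344
x=0.960000, u=0.617344: f=0.609376 → u ← 0.617344 + 0.32·0.609376 = 0.812344
u(1.28) ≈ 0.8123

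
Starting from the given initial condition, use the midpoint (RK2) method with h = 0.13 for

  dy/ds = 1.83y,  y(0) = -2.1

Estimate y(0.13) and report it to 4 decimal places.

-2.6590

Midpoint: k1 = f(s_n, y_n); k2 = f(s_n + h/2, y_n + (h/2)·k1); y_{n+1} = y_n + h·k2.
s=0.000000, y=-2.100000:
  k1 = f(0.000000, -2.100000) = -3.843000
  k2 = f(0.065000, -2.349795) = -4.300125
  y ← -2.100000 + 0.13·(-4.300125) = -2.659016
y(0.13) ≈ -2.6590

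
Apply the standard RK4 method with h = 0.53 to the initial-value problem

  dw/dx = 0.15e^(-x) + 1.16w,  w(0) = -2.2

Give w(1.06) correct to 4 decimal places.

RK4: k1 = f(x_n, w_n); k2 = f(x_n + h/2, w_n + (h/2)·k1); k3 = f(x_n + h/2, w_n + (h/2)·k2); k4 = f(x_n + h, w_n + h·k3); w_{n+1} = w_n + (h/6)·(k1 + 2k2 + 2k3 + k4).
x=0.000000, w=-2.200000:
  k1 = f(0.000000, -2.200000) = -2.402000
  k2 = f(0.265000, -2.836530) = -3.175294
  k3 = f(0.265000, -3.041453) = -3.413004
  k4 = f(0.530000, -4.008892) = -4.562024
  w ← -2.200000 + (0.53/6)·(k1 + 2k2 + 2k3 + k4) = -3.979088
x=0.530000, w=-3.979088:
  k1 = f(0.530000, -3.979088) = -4.527452
  k2 = f(0.795000, -5.178863) = -5.939744
  k3 = f(0.795000, -5.553120) = -6.373882
  k4 = f(1.060000, -7.357246) = -8.482437
  w ← -3.979088 + (0.53/6)·(k1 + 2k2 + 2k3 + k4) = -7.303702
w(1.06) ≈ -7.3037

-7.3037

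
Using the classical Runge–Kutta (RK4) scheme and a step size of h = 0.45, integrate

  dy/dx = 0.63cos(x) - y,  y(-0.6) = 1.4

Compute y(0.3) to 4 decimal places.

0.9300

RK4: k1 = f(x_n, y_n); k2 = f(x_n + h/2, y_n + (h/2)·k1); k3 = f(x_n + h/2, y_n + (h/2)·k2); k4 = f(x_n + h, y_n + h·k3); y_{n+1} = y_n + (h/6)·(k1 + 2k2 + 2k3 + k4).
x=-0.600000, y=1.400000:
  k1 = f(-0.600000, 1.400000) = -0.880039
  k2 = f(-0.375000, 1.201991) = -0.615772
  k3 = f(-0.375000, 1.261451) = -0.675232
  k4 = f(-0.150000, 1.096146) = -0.473220
  y ← 1.400000 + (0.45/6)·(k1 + 2k2 + 2k3 + k4) = 1.104855
x=-0.150000, y=1.104855:
  k1 = f(-0.150000, 1.104855) = -0.481929
  k2 = f(0.075000, 0.996421) = -0.368192
  k3 = f(0.075000, 1.022012) = -0.393783
  k4 = f(0.300000, 0.927653) = -0.325791
  y ← 1.104855 + (0.45/6)·(k1 + 2k2 + 2k3 + k4) = 0.929980
y(0.3) ≈ 0.9300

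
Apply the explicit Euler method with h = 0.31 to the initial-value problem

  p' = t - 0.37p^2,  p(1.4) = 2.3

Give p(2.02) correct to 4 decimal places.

2.1383

Euler: p_{n+1} = p_n + h·f(t_n, p_n).
t=1.400000, p=2.300000: f=-0.557300 → p ← 2.300000 + 0.31·(-0.557300) = 2.127237
t=1.710000, p=2.127237: f=0.035699 → p ← 2.127237 + 0.31·0.035699 = 2.138304
p(2.02) ≈ 2.1383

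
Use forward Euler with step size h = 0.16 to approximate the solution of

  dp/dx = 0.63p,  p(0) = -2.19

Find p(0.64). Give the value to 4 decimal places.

Euler: p_{n+1} = p_n + h·f(x_n, p_n).
x=0.000000, p=-2.190000: f=-1.379700 → p ← -2.190000 + 0.16·(-1.379700) = -2.410752
x=0.160000, p=-2.410752: f=-1.518774 → p ← -2.410752 + 0.16·(-1.518774) = -2.653756
x=0.320000, p=-2.653756: f=-1.671866 → p ← -2.653756 + 0.16·(-1.671866) = -2.921254
x=0.480000, p=-2.921254: f=-1.840390 → p ← -2.921254 + 0.16·(-1.840390) = -3.215717
p(0.64) ≈ -3.2157

-3.2157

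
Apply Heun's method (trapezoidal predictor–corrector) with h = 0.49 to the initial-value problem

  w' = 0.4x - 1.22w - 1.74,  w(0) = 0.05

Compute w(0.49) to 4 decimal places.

Heun: k1 = f(x_n, w_n); k2 = f(x_n + h, w_n + h·k1); w_{n+1} = w_n + (h/2)·(k1 + k2).
x=0.000000, w=0.050000:
  k1 = f(0.000000, 0.050000) = -1.801000
  k2 = f(0.490000, -0.832490) = -0.528362
  w ← 0.050000 + (0.49/2)·(-1.801000 + (-0.528362)) = -0.520694
w(0.49) ≈ -0.5207

-0.5207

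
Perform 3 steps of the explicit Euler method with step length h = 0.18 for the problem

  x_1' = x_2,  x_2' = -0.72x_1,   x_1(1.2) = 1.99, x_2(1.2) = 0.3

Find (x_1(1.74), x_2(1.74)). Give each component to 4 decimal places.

Euler on (x_1,x_2): x_1_{n+1} = x_1_n + h·x_1', x_2_{n+1} = x_2_n + h·x_2'.
1.200000: (1.990000, 0.300000); f=(0.300000, -1.432800) → (2.044000, 0.042096)
1.380000: (2.044000, 0.042096); f=(0.042096, -1.471680) → (2.051577, -0.222806)
1.560000: (2.051577, -0.222806); f=(-0.222806, -1.477136) → (2.011472, -0.488691)
(x_1(1.74), x_2(1.74)) ≈ (2.0115, -0.4887)

2.0115, -0.4887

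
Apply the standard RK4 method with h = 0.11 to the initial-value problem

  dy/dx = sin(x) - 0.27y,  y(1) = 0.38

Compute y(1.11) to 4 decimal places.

RK4: k1 = f(x_n, y_n); k2 = f(x_n + h/2, y_n + (h/2)·k1); k3 = f(x_n + h/2, y_n + (h/2)·k2); k4 = f(x_n + h, y_n + h·k3); y_{n+1} = y_n + (h/6)·(k1 + 2k2 + 2k3 + k4).
x=1.000000, y=0.380000:
  k1 = f(1.000000, 0.380000) = 0.738871
  k2 = f(1.055000, 0.420638) = 0.756328
  k3 = f(1.055000, 0.421598) = 0.756069
  k4 = f(1.110000, 0.463168) = 0.770643
  y ← 0.380000 + (0.11/6)·(k1 + 2k2 + 2k3 + k4) = 0.463129
y(1.11) ≈ 0.4631

0.4631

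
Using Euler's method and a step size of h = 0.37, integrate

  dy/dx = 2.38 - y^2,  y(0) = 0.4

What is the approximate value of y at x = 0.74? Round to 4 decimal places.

Euler: y_{n+1} = y_n + h·f(x_n, y_n).
x=0.000000, y=0.400000: f=2.220000 → y ← 0.400000 + 0.37·2.220000 = 1.221400
x=0.370000, y=1.221400: f=0.888182 → y ← 1.221400 + 0.37·0.888182 = 1.550027
y(0.74) ≈ 1.5500

1.5500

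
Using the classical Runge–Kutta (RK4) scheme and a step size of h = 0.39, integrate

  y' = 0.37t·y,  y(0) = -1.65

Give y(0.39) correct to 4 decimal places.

RK4: k1 = f(t_n, y_n); k2 = f(t_n + h/2, y_n + (h/2)·k1); k3 = f(t_n + h/2, y_n + (h/2)·k2); k4 = f(t_n + h, y_n + h·k3); y_{n+1} = y_n + (h/6)·(k1 + 2k2 + 2k3 + k4).
t=0.000000, y=-1.650000:
  k1 = f(0.000000, -1.650000) = 0.000000
  k2 = f(0.195000, -1.650000) = -0.119048
  k3 = f(0.195000, -1.673214) = -0.120722
  k4 = f(0.390000, -1.697082) = -0.244889
  y ← -1.650000 + (0.39/6)·(k1 + 2k2 + 2k3 + k4) = -1.697088
y(0.39) ≈ -1.6971

-1.6971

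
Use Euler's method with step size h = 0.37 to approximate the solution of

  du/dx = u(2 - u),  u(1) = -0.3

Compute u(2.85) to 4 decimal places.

Euler: u_{n+1} = u_n + h·f(x_n, u_n).
x=1.000000, u=-0.300000: f=-0.690000 → u ← -0.300000 + 0.37·(-0.690000) = -0.555300
x=1.370000, u=-0.555300: f=-1.418958 → u ← -0.555300 + 0.37·(-1.418958) = -1.080314
x=1.740000, u=-1.080314: f=-3.327708 → u ← -1.080314 + 0.37·(-3.327708) = -2.311567
x=2.110000, u=-2.311567: f=-9.966473 → u ← -2.311567 + 0.37·(-9.966473) = -5.999162
x=2.480000, u=-5.999162: f=-47.988265 → u ← -5.999162 + 0.37·(-47.988265) = -23.754820
u(2.85) ≈ -23.7548

-23.7548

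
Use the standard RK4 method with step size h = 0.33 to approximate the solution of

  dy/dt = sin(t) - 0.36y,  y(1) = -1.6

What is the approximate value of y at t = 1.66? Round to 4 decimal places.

RK4: k1 = f(t_n, y_n); k2 = f(t_n + h/2, y_n + (h/2)·k1); k3 = f(t_n + h/2, y_n + (h/2)·k2); k4 = f(t_n + h, y_n + h·k3); y_{n+1} = y_n + (h/6)·(k1 + 2k2 + 2k3 + k4).
t=1.000000, y=-1.600000:
  k1 = f(1.000000, -1.600000) = 1.417471
  k2 = f(1.165000, -1.366117) = 1.410591
  k3 = f(1.165000, -1.367253) = 1.410999
  k4 = f(1.330000, -1.134370) = 1.379522
  y ← -1.600000 + (0.33/6)·(k1 + 2k2 + 2k3 + k4) = -1.135791
t=1.330000, y=-1.135791:
  k1 = f(1.330000, -1.135791) = 1.380033
  k2 = f(1.495000, -0.908085) = 1.324039
  k3 = f(1.495000, -0.917324) = 1.327365
  k4 = f(1.660000, -0.697760) = 1.247218
  y ← -1.135791 + (0.33/6)·(k1 + 2k2 + 2k3 + k4) = -0.699637
y(1.66) ≈ -0.6996

-0.6996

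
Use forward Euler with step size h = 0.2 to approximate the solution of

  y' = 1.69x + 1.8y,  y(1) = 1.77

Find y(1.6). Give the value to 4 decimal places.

6.1023

Euler: y_{n+1} = y_n + h·f(x_n, y_n).
x=1.000000, y=1.770000: f=4.876000 → y ← 1.770000 + 0.2·4.876000 = 2.745200
x=1.200000, y=2.745200: f=6.969360 → y ← 2.745200 + 0.2·6.969360 = 4.139072
x=1.400000, y=4.139072: f=9.816330 → y ← 4.139072 + 0.2·9.816330 = 6.102338
y(1.6) ≈ 6.1023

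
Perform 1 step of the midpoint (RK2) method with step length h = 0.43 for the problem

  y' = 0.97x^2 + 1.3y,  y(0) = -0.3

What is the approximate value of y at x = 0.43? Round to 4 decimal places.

-0.4953

Midpoint: k1 = f(x_n, y_n); k2 = f(x_n + h/2, y_n + (h/2)·k1); y_{n+1} = y_n + h·k2.
x=0.000000, y=-0.300000:
  k1 = f(0.000000, -0.300000) = -0.390000
  k2 = f(0.215000, -0.383850) = -0.454167
  y ← -0.300000 + 0.43·(-0.454167) = -0.495292
y(0.43) ≈ -0.4953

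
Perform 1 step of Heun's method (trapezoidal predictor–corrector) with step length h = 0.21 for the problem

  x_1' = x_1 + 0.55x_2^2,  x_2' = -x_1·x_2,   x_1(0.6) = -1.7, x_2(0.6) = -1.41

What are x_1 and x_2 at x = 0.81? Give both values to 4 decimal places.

Heun on (x_1,x_2): k1 = f(x_n, state_n); k2 = f(x_n + h, state_n + h·k1); state_{n+1} = state_n + (h/2)·(k1 + k2).
0.600000: (-1.700000, -1.410000)
  k1 = (-0.606545, -2.397000)
  predictor → (-1.827374, -1.913370)
  k2 = (0.186167, -3.496443)
  → (-1.744140, -2.028812)
(x_1(0.81), x_2(0.81)) ≈ (-1.7441, -2.0288)

-1.7441, -2.0288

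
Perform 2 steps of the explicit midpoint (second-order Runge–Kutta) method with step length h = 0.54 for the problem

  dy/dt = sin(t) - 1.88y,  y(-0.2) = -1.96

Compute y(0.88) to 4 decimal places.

Midpoint: k1 = f(t_n, y_n); k2 = f(t_n + h/2, y_n + (h/2)·k1); y_{n+1} = y_n + h·k2.
t=-0.200000, y=-1.960000:
  k1 = f(-0.200000, -1.960000) = 3.486131
  k2 = f(0.070000, -1.018745) = 1.985183
  y ← -1.960000 + 0.54·1.985183 = -0.888001
t=0.340000, y=-0.888001:
  k1 = f(0.340000, -0.888001) = 2.002929
  k2 = f(0.610000, -0.347210) = 1.225623
  y ← -0.888001 + 0.54·1.225623 = -0.226165
y(0.88) ≈ -0.2262

-0.2262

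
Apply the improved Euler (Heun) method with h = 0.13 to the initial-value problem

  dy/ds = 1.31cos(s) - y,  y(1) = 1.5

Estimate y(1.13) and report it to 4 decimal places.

Heun: k1 = f(s_n, y_n); k2 = f(s_n + h, y_n + h·k1); y_{n+1} = y_n + (h/2)·(k1 + k2).
s=1.000000, y=1.500000:
  k1 = f(1.000000, 1.500000) = -0.792204
  k2 = f(1.130000, 1.397013) = -0.838089
  y ← 1.500000 + (0.13/2)·(-0.792204 + (-0.838089)) = 1.394031
y(1.13) ≈ 1.3940

1.3940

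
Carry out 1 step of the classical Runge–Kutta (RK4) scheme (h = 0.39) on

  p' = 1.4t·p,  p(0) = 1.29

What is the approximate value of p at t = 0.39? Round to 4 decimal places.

1.4349

RK4: k1 = f(t_n, p_n); k2 = f(t_n + h/2, p_n + (h/2)·k1); k3 = f(t_n + h/2, p_n + (h/2)·k2); k4 = f(t_n + h, p_n + h·k3); p_{n+1} = p_n + (h/6)·(k1 + 2k2 + 2k3 + k4).
t=0.000000, p=1.290000:
  k1 = f(0.000000, 1.290000) = 0.000000
  k2 = f(0.195000, 1.290000) = 0.352170
  k3 = f(0.195000, 1.358673) = 0.370918
  k4 = f(0.390000, 1.434658) = 0.783323
  p ← 1.290000 + (0.39/6)·(k1 + 2k2 + 2k3 + k4) = 1.434917
p(0.39) ≈ 1.4349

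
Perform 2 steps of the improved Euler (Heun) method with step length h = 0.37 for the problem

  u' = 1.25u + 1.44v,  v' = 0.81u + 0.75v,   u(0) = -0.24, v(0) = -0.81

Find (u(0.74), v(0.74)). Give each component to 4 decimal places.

Heun on (u,v): k1 = f(x_n, state_n); k2 = f(x_n + h, state_n + h·k1); state_{n+1} = state_n + (h/2)·(k1 + k2).
0.000000: (-0.240000, -0.810000)
  k1 = (-1.466400, -0.801900)
  predictor → (-0.782568, -1.106703)
  k2 = (-2.571862, -1.463907)
  → (-0.987079, -1.229174)
0.370000: (-0.987079, -1.229174)
  k1 = (-3.003859, -1.721414)
  predictor → (-2.098506, -1.866098)
  k2 = (-5.310314, -3.099363)
  → (-2.525201, -2.121018)
(u(0.74), v(0.74)) ≈ (-2.5252, -2.1210)

-2.5252, -2.1210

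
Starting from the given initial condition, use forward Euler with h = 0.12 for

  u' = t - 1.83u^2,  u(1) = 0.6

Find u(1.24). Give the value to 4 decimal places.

0.6851

Euler: u_{n+1} = u_n + h·f(t_n, u_n).
t=1.000000, u=0.600000: f=0.341200 → u ← 0.600000 + 0.12·0.341200 = 0.640944
t=1.120000, u=0.640944: f=0.368219 → u ← 0.640944 + 0.12·0.368219 = 0.685130
u(1.24) ≈ 0.6851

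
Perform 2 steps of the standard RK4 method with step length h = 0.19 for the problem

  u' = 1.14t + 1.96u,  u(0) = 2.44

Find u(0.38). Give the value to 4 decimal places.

RK4: k1 = f(t_n, u_n); k2 = f(t_n + h/2, u_n + (h/2)·k1); k3 = f(t_n + h/2, u_n + (h/2)·k2); k4 = f(t_n + h, u_n + h·k3); u_{n+1} = u_n + (h/6)·(k1 + 2k2 + 2k3 + k4).
t=0.000000, u=2.440000:
  k1 = f(0.000000, 2.440000) = 4.782400
  k2 = f(0.095000, 2.894328) = 5.781183
  k3 = f(0.095000, 2.989212) = 5.967156
  k4 = f(0.190000, 3.573760) = 7.221169
  u ← 2.440000 + (0.19/6)·(k1 + 2k2 + 2k3 + k4) = 3.564174
t=0.190000, u=3.564174:
  k1 = f(0.190000, 3.564174) = 7.202382
  k2 = f(0.285000, 4.248401) = 8.651766
  k3 = f(0.285000, 4.386092) = 8.921641
  k4 = f(0.380000, 5.259286) = 10.741401
  u ← 3.564174 + (0.19/6)·(k1 + 2k2 + 2k3 + k4) = 5.245377
u(0.38) ≈ 5.2454

5.2454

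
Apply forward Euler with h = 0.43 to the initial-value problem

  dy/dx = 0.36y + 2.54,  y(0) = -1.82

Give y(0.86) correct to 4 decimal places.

Euler: y_{n+1} = y_n + h·f(x_n, y_n).
x=0.000000, y=-1.820000: f=1.884800 → y ← -1.820000 + 0.43·1.884800 = -1.009536
x=0.430000, y=-1.009536: f=2.176567 → y ← -1.009536 + 0.43·2.176567 = -0.073612
y(0.86) ≈ -0.0736

-0.0736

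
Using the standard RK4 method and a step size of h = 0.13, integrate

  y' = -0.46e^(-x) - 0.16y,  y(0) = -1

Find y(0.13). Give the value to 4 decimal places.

RK4: k1 = f(x_n, y_n); k2 = f(x_n + h/2, y_n + (h/2)·k1); k3 = f(x_n + h/2, y_n + (h/2)·k2); k4 = f(x_n + h, y_n + h·k3); y_{n+1} = y_n + (h/6)·(k1 + 2k2 + 2k3 + k4).
x=0.000000, y=-1.000000:
  k1 = f(0.000000, -1.000000) = -0.300000
  k2 = f(0.065000, -1.019500) = -0.267931
  k3 = f(0.065000, -1.017416) = -0.268265
  k4 = f(0.130000, -1.034874) = -0.238344
  y ← -1.000000 + (0.13/6)·(k1 + 2k2 + 2k3 + k4) = -1.034899
y(0.13) ≈ -1.0349

-1.0349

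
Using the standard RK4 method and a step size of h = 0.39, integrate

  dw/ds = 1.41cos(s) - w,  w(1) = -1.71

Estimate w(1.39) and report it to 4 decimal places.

RK4: k1 = f(s_n, w_n); k2 = f(s_n + h/2, w_n + (h/2)·k1); k3 = f(s_n + h/2, w_n + (h/2)·k2); k4 = f(s_n + h, w_n + h·k3); w_{n+1} = w_n + (h/6)·(k1 + 2k2 + 2k3 + k4).
s=1.000000, w=-1.710000:
  k1 = f(1.000000, -1.710000) = 2.471826
  k2 = f(1.195000, -1.227994) = 1.745483
  k3 = f(1.195000, -1.369631) = 1.887120
  k4 = f(1.390000, -0.974023) = 1.227560
  w ← -1.710000 + (0.39/6)·(k1 + 2k2 + 2k3 + k4) = -0.997302
w(1.39) ≈ -0.9973

-0.9973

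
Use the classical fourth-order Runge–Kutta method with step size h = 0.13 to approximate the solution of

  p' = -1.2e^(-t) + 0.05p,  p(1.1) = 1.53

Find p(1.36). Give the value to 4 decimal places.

RK4: k1 = f(t_n, p_n); k2 = f(t_n + h/2, p_n + (h/2)·k1); k3 = f(t_n + h/2, p_n + (h/2)·k2); k4 = f(t_n + h, p_n + h·k3); p_{n+1} = p_n + (h/6)·(k1 + 2k2 + 2k3 + k4).
t=1.100000, p=1.530000:
  k1 = f(1.100000, 1.530000) = -0.322945
  k2 = f(1.165000, 1.509009) = -0.298857
  k3 = f(1.165000, 1.510574) = -0.298778
  k4 = f(1.230000, 1.491159) = -0.276193
  p ← 1.530000 + (0.13/6)·(k1 + 2k2 + 2k3 + k4) = 1.491121
t=1.230000, p=1.491121:
  k1 = f(1.230000, 1.491121) = -0.276195
  k2 = f(1.295000, 1.473168) = -0.255019
  k3 = f(1.295000, 1.474545) = -0.254950
  k4 = f(1.360000, 1.457978) = -0.235094
  p ← 1.491121 + (0.13/6)·(k1 + 2k2 + 2k3 + k4) = 1.457945
p(1.36) ≈ 1.4579

1.4579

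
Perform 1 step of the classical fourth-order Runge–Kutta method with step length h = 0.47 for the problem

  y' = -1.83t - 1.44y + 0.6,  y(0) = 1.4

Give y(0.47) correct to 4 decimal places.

RK4: k1 = f(t_n, y_n); k2 = f(t_n + h/2, y_n + (h/2)·k1); k3 = f(t_n + h/2, y_n + (h/2)·k2); k4 = f(t_n + h, y_n + h·k3); y_{n+1} = y_n + (h/6)·(k1 + 2k2 + 2k3 + k4).
t=0.000000, y=1.400000:
  k1 = f(0.000000, 1.400000) = -1.416000
  k2 = f(0.235000, 1.067240) = -1.366876
  k3 = f(0.235000, 1.078784) = -1.383499
  k4 = f(0.470000, 0.749755) = -1.339748
  y ← 1.400000 + (0.47/6)·(k1 + 2k2 + 2k3 + k4) = 0.753241
y(0.47) ≈ 0.7532

0.7532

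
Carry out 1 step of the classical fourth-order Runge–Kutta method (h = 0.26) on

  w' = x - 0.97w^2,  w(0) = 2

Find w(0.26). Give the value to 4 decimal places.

1.3563

RK4: k1 = f(x_n, w_n); k2 = f(x_n + h/2, w_n + (h/2)·k1); k3 = f(x_n + h/2, w_n + (h/2)·k2); k4 = f(x_n + h, w_n + h·k3); w_{n+1} = w_n + (h/6)·(k1 + 2k2 + 2k3 + k4).
x=0.000000, w=2.000000:
  k1 = f(0.000000, 2.000000) = -3.880000
  k2 = f(0.130000, 1.495600) = -2.039715
  k3 = f(0.130000, 1.734837) = -2.789370
  k4 = f(0.260000, 1.274764) = -1.316272
  w ← 2.000000 + (0.26/6)·(k1 + 2k2 + 2k3 + k4) = 1.356308
w(0.26) ≈ 1.3563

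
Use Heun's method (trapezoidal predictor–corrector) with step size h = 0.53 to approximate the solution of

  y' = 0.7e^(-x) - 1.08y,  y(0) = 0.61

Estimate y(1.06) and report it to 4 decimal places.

0.4358

Heun: k1 = f(x_n, y_n); k2 = f(x_n + h, y_n + h·k1); y_{n+1} = y_n + (h/2)·(k1 + k2).
x=0.000000, y=0.610000:
  k1 = f(0.000000, 0.610000) = 0.041200
  k2 = f(0.530000, 0.631836) = -0.270359
  y ← 0.610000 + (0.53/2)·(0.041200 + (-0.270359)) = 0.549273
x=0.530000, y=0.549273:
  k1 = f(0.530000, 0.549273) = -0.181191
  k2 = f(1.060000, 0.453241) = -0.246982
  y ← 0.549273 + (0.53/2)·(-0.181191 + (-0.246982)) = 0.435807
y(1.06) ≈ 0.4358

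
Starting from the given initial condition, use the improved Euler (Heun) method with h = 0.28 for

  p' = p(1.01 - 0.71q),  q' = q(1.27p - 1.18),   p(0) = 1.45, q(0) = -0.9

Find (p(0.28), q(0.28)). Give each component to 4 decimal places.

2.3092, -1.2091

Heun on (p,q): k1 = f(t_n, state_n); k2 = f(t_n + h, state_n + h·k1); state_{n+1} = state_n + (h/2)·(k1 + k2).
0.000000: (1.450000, -0.900000)
  k1 = (2.391050, -0.595350)
  predictor → (2.119494, -1.066698)
  k2 = (3.745900, -1.612589)
  → (2.309173, -1.209111)
(p(0.28), q(0.28)) ≈ (2.3092, -1.2091)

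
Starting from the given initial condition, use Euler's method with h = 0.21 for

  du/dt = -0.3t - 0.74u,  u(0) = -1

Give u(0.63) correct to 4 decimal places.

Euler: u_{n+1} = u_n + h·f(t_n, u_n).
t=0.000000, u=-1.000000: f=0.740000 → u ← -1.000000 + 0.21·0.740000 = -0.844600
t=0.210000, u=-0.844600: f=0.562004 → u ← -0.844600 + 0.21·0.562004 = -0.726579
t=0.420000, u=-0.726579: f=0.411669 → u ← -0.726579 + 0.21·0.411669 = -0.640129
u(0.63) ≈ -0.6401

-0.6401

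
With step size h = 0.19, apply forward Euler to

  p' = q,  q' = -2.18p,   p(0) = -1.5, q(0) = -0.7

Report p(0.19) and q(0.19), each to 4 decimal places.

Euler on (p,q): p_{n+1} = p_n + h·p', q_{n+1} = q_n + h·q'.
0.000000: (-1.500000, -0.700000); f=(-0.700000, 3.270000) → (-1.633000, -0.078700)
(p(0.19), q(0.19)) ≈ (-1.6330, -0.0787)

-1.6330, -0.0787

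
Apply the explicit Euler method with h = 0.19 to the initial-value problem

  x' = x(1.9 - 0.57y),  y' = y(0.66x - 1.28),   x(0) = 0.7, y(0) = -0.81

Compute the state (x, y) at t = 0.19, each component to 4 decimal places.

Euler on (x,y): x_{n+1} = x_n + h·x', y_{n+1} = y_n + h·y'.
0.000000: (0.700000, -0.810000); f=(1.653190, 0.662580) → (1.014106, -0.684110)
(x(0.19), y(0.19)) ≈ (1.0141, -0.6841)

1.0141, -0.6841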